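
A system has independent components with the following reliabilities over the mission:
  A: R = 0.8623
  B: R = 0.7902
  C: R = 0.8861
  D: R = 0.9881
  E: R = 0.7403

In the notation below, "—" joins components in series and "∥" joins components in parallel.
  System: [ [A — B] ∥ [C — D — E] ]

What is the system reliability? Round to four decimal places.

Series (A and B): 0.862300 × 0.790200 = 0.681389
Series (C, D, and E): 0.886100 × 0.988100 × 0.740300 = 0.648174
Parallel ([0.681389] and [0.648174]): 1 − (1 − 0.681389)(1 − 0.648174) = 0.8879

0.8879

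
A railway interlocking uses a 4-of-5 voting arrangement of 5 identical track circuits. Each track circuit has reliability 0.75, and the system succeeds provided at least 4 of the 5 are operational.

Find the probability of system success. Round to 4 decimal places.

R = Σ_{i=4}^{5} C(5,i) p^i (1−p)^{5−i} with p = 0.75
C(5,4)·0.75^4·0.25^1 = 0.395508
C(5,5)·0.75^5·0.25^0 = 0.237305
Sum = 0.6328

0.6328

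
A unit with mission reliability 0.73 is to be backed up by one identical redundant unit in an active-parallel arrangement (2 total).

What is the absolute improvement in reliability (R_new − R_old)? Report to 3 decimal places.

R_before = 0.73
R_after = 1 − (1 − 0.73)^2 = 0.927
ΔR = 0.927 − 0.73 = 0.197

0.197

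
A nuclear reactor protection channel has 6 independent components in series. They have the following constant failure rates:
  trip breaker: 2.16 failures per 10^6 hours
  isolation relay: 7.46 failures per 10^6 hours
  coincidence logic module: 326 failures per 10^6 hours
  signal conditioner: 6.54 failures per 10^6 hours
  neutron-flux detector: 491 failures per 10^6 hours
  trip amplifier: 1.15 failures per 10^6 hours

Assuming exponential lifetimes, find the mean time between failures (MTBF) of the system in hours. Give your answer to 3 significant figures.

Series of exponential components: λ_sys = Σ λ_i
λ_sys = 0.00000216 + 0.00000746 + 0.000326 + 0.00000654 + 0.000491 + 0.00000115 = 8.3431e-04 /h
MTBF = 1 / λ_sys = 1200 h

1200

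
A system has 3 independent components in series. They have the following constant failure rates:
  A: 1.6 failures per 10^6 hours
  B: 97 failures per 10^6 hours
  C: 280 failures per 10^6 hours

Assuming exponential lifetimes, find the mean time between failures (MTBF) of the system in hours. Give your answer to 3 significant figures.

2640

Series of exponential components: λ_sys = Σ λ_i
λ_sys = 0.0000016 + 0.000097 + 0.00028 = 3.7860e-04 /h
MTBF = 1 / λ_sys = 2640 h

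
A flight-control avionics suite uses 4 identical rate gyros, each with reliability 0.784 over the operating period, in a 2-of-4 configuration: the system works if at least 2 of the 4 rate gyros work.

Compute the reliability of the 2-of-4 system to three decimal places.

R = Σ_{i=2}^{4} C(4,i) p^i (1−p)^{4−i} with p = 0.784
C(4,2)·0.784^2·0.216^2 = 0.17206
C(4,3)·0.784^3·0.216^1 = 0.41635
C(4,4)·0.784^4·0.216^0 = 0.37780
Sum = 0.966

0.966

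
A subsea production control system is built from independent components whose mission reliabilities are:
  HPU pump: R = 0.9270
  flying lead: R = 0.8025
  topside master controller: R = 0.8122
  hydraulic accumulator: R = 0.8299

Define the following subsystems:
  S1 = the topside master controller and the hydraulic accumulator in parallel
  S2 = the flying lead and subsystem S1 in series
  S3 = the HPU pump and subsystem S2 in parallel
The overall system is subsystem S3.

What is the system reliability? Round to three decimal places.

Parallel (topside master controller and hydraulic accumulator): 1 − (1 − 0.81220)(1 − 0.82990) = 0.96806
Series (flying lead and [0.96806]): 0.80250 × 0.96806 = 0.77687
Parallel (HPU pump and [0.77687]): 1 − (1 − 0.92700)(1 − 0.77687) = 0.984

0.984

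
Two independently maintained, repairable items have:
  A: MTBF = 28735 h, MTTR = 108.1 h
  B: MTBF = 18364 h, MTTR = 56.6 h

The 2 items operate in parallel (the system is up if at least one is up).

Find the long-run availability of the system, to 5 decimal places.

0.99999

A(A) = MTBF/(MTBF+MTTR) = 28735/(28735+108.1) = 0.996252
A(B) = MTBF/(MTBF+MTTR) = 18364/(18364+56.6) = 0.996927
Parallel availability: 1 − (1 − 0.996252)(1 − 0.996927) = 0.99999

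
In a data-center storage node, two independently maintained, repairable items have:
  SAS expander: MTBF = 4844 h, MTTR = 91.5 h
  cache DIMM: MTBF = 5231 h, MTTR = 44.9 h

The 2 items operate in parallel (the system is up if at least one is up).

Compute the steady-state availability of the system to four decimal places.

0.9998

A(SAS expander) = MTBF/(MTBF+MTTR) = 4844/(4844+91.5) = 0.981461
A(cache DIMM) = MTBF/(MTBF+MTTR) = 5231/(5231+44.9) = 0.991490
Parallel availability: 1 − (1 − 0.981461)(1 − 0.991490) = 0.9998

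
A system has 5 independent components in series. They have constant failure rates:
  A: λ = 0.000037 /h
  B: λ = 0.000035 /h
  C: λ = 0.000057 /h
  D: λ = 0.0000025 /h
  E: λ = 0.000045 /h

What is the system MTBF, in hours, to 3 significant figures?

5670

Series of exponential components: λ_sys = Σ λ_i
λ_sys = 0.000037 + 0.000035 + 0.000057 + 0.0000025 + 0.000045 = 1.7650e-04 /h
MTBF = 1 / λ_sys = 5670 h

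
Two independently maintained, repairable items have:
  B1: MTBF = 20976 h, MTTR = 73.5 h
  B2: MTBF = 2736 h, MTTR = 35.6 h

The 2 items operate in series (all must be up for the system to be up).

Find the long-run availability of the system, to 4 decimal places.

0.9837

A(B1) = MTBF/(MTBF+MTTR) = 20976/(20976+73.5) = 0.996508
A(B2) = MTBF/(MTBF+MTTR) = 2736/(2736+35.6) = 0.987155
Series availability: 0.996508 × 0.987155 = 0.9837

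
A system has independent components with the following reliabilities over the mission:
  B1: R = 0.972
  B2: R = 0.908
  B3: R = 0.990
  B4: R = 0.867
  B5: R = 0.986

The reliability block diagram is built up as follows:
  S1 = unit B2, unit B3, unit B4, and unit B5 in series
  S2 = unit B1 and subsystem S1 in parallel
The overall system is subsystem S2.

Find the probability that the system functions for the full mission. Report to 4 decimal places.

0.9935

Series (B2, B3, B4, and B5): 0.908000 × 0.990000 × 0.867000 × 0.986000 = 0.768453
Parallel (B1 and [0.768453]): 1 − (1 − 0.972000)(1 − 0.768453) = 0.9935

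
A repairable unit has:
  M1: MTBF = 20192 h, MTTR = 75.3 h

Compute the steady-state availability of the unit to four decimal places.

0.9963

A(M1) = MTBF/(MTBF+MTTR) = 20192/(20192+75.3) = 0.9963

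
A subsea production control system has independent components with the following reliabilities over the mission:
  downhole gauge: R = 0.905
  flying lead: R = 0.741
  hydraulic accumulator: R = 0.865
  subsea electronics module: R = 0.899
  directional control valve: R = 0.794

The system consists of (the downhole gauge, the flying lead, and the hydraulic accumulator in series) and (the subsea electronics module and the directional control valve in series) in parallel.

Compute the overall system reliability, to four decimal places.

Series (downhole gauge, flying lead, and hydraulic accumulator): 0.905000 × 0.741000 × 0.865000 = 0.580073
Series (subsea electronics module and directional control valve): 0.899000 × 0.794000 = 0.713806
Parallel ([0.580073] and [0.713806]): 1 − (1 − 0.580073)(1 − 0.713806) = 0.8798

0.8798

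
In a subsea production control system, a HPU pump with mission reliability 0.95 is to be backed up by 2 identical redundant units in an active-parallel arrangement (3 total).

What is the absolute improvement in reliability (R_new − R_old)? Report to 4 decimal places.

0.0499

R_before = 0.95
R_after = 1 − (1 − 0.95)^3 = 0.9999
ΔR = 0.9999 − 0.95 = 0.0499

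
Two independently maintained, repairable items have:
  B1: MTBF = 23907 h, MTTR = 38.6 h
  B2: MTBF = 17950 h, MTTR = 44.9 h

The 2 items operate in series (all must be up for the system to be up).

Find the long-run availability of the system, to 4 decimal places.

0.9959

A(B1) = MTBF/(MTBF+MTTR) = 23907/(23907+38.6) = 0.998388
A(B2) = MTBF/(MTBF+MTTR) = 17950/(17950+44.9) = 0.997505
Series availability: 0.998388 × 0.997505 = 0.9959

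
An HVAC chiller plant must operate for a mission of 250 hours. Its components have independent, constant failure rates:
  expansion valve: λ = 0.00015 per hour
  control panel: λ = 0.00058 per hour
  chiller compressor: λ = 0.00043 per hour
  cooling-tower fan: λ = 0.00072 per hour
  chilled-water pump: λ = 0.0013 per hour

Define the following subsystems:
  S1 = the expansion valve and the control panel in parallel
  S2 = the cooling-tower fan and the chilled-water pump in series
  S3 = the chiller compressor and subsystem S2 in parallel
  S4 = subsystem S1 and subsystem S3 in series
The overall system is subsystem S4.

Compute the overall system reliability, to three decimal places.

R(expansion valve) = exp(−0.00015 × 250) = 0.96319
R(control panel) = exp(−0.00058 × 250) = 0.86502
R(chiller compressor) = exp(−0.00043 × 250) = 0.89808
R(cooling-tower fan) = exp(−0.00072 × 250) = 0.83527
R(chilled-water pump) = exp(−0.0013 × 250) = 0.72253
Parallel (expansion valve and control panel): 1 − (1 − 0.96319)(1 − 0.86502) = 0.99503
Series (cooling-tower fan and chilled-water pump): 0.83527 × 0.72253 = 0.60351
Parallel (chiller compressor and [0.60351]): 1 − (1 − 0.89808)(1 − 0.60351) = 0.95959
Series ([0.99503] and [0.95959]): 0.99503 × 0.95959 = 0.955

0.955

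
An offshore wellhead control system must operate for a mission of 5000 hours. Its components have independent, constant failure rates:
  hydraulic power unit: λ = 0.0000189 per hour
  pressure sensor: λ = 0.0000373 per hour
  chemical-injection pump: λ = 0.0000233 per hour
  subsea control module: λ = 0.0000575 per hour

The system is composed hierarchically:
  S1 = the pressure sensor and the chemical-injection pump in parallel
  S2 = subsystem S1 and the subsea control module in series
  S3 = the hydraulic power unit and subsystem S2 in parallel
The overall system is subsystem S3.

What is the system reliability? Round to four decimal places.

R(hydraulic power unit) = exp(−0.0000189 × 5000) = 0.909828
R(pressure sensor) = exp(−0.0000373 × 5000) = 0.829859
R(chemical-injection pump) = exp(−0.0000233 × 5000) = 0.890030
R(subsea control module) = exp(−0.0000575 × 5000) = 0.750137
Parallel (pressure sensor and chemical-injection pump): 1 − (1 − 0.829859)(1 − 0.890030) = 0.981290
Series ([0.981290] and subsea control module): 0.981290 × 0.750137 = 0.736102
Parallel (hydraulic power unit and [0.736102]): 1 − (1 − 0.909828)(1 − 0.736102) = 0.9762

0.9762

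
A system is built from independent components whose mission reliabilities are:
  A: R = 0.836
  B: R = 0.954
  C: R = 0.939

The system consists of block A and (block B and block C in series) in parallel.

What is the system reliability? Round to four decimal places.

Series (B and C): 0.954000 × 0.939000 = 0.895806
Parallel (A and [0.895806]): 1 − (1 − 0.836000)(1 − 0.895806) = 0.9829

0.9829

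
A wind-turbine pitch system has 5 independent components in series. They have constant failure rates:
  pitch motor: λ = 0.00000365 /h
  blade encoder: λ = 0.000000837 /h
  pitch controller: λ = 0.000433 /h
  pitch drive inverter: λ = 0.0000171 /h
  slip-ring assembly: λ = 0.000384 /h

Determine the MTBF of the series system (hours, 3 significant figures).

1190

Series of exponential components: λ_sys = Σ λ_i
λ_sys = 0.00000365 + 0.000000837 + 0.000433 + 0.0000171 + 0.000384 = 8.3859e-04 /h
MTBF = 1 / λ_sys = 1190 h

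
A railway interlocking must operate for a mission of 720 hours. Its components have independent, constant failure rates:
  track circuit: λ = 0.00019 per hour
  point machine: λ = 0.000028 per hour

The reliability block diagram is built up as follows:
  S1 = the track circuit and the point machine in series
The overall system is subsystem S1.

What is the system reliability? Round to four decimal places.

R(track circuit) = exp(−0.00019 × 720) = 0.872145
R(point machine) = exp(−0.000028 × 720) = 0.980042
Series (track circuit and point machine): 0.872145 × 0.980042 = 0.8547

0.8547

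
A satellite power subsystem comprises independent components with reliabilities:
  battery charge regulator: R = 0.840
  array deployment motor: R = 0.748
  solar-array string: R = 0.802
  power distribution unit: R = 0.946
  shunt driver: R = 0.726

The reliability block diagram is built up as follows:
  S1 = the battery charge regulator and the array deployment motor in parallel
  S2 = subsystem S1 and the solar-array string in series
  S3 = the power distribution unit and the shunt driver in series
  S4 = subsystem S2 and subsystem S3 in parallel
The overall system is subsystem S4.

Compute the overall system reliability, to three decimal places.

Parallel (battery charge regulator and array deployment motor): 1 − (1 − 0.84000)(1 − 0.74800) = 0.95968
Series ([0.95968] and solar-array string): 0.95968 × 0.80200 = 0.76966
Series (power distribution unit and shunt driver): 0.94600 × 0.72600 = 0.68680
Parallel ([0.76966] and [0.68680]): 1 − (1 − 0.76966)(1 − 0.68680) = 0.928

0.928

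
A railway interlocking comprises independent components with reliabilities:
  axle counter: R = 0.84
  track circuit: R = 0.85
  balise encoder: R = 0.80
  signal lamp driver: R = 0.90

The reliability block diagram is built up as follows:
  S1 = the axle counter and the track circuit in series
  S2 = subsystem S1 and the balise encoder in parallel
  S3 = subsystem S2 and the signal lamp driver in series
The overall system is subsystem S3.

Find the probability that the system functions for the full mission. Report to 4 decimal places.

0.8485

Series (axle counter and track circuit): 0.840000 × 0.850000 = 0.714000
Parallel ([0.714000] and balise encoder): 1 − (1 − 0.714000)(1 − 0.800000) = 0.942800
Series ([0.942800] and signal lamp driver): 0.942800 × 0.900000 = 0.8485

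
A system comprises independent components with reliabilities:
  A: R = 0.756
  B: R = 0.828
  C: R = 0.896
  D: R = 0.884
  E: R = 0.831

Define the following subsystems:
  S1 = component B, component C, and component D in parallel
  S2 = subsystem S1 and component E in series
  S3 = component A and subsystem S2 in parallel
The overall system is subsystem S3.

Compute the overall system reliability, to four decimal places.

0.9583

Parallel (B, C, and D): 1 − (1 − 0.828000)(1 − 0.896000)(1 − 0.884000) = 0.997925
Series ([0.997925] and E): 0.997925 × 0.831000 = 0.829276
Parallel (A and [0.829276]): 1 − (1 − 0.756000)(1 − 0.829276) = 0.9583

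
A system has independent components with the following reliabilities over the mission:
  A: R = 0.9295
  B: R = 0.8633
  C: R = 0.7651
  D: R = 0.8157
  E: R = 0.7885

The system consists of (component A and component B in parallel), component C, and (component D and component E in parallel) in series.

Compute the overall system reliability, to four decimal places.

0.7282

Parallel (A and B): 1 − (1 − 0.929500)(1 − 0.863300) = 0.990363
Parallel (D and E): 1 − (1 − 0.815700)(1 − 0.788500) = 0.961021
Series ([0.990363], C, and [0.961021]): 0.990363 × 0.765100 × 0.961021 = 0.7282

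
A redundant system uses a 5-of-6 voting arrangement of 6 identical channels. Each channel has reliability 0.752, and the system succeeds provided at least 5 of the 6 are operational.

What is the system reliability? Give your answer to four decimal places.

0.5387

R = Σ_{i=5}^{6} C(6,i) p^i (1−p)^{6−i} with p = 0.752
C(6,5)·0.752^5·0.248^1 = 0.357843
C(6,6)·0.752^6·0.248^0 = 0.180845
Sum = 0.5387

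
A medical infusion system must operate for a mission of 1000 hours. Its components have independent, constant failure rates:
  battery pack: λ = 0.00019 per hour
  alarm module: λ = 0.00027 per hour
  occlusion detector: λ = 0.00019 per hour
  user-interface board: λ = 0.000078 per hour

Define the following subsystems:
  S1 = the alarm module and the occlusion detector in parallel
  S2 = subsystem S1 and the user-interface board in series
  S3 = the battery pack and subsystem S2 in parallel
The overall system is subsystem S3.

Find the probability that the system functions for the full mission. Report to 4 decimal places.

R(battery pack) = exp(−0.00019 × 1000) = 0.826959
R(alarm module) = exp(−0.00027 × 1000) = 0.763379
R(occlusion detector) = exp(−0.00019 × 1000) = 0.826959
R(user-interface board) = exp(−0.000078 × 1000) = 0.924964
Parallel (alarm module and occlusion detector): 1 − (1 − 0.763379)(1 − 0.826959) = 0.959055
Series ([0.959055] and user-interface board): 0.959055 × 0.924964 = 0.887091
Parallel (battery pack and [0.887091]): 1 − (1 − 0.826959)(1 − 0.887091) = 0.9805

0.9805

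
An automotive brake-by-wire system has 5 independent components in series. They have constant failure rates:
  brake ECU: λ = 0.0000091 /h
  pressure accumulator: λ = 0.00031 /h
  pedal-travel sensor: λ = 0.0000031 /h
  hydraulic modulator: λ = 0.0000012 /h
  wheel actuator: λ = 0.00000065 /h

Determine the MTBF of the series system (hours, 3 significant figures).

3090

Series of exponential components: λ_sys = Σ λ_i
λ_sys = 0.0000091 + 0.00031 + 0.0000031 + 0.0000012 + 0.00000065 = 3.2405e-04 /h
MTBF = 1 / λ_sys = 3090 h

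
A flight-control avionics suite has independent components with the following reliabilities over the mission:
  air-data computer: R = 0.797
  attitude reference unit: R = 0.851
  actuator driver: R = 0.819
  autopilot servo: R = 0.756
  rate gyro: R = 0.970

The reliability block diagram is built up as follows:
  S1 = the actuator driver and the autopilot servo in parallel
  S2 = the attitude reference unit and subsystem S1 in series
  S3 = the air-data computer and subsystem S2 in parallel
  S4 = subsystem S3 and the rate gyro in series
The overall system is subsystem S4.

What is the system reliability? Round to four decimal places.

Parallel (actuator driver and autopilot servo): 1 − (1 − 0.819000)(1 − 0.756000) = 0.955836
Series (attitude reference unit and [0.955836]): 0.851000 × 0.955836 = 0.813416
Parallel (air-data computer and [0.813416]): 1 − (1 − 0.797000)(1 − 0.813416) = 0.962123
Series ([0.962123] and rate gyro): 0.962123 × 0.970000 = 0.9333

0.9333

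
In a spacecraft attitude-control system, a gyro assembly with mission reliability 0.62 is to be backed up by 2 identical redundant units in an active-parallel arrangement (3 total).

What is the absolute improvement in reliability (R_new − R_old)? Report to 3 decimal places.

R_before = 0.62
R_after = 1 − (1 − 0.62)^3 = 0.945
ΔR = 0.945 − 0.62 = 0.325

0.325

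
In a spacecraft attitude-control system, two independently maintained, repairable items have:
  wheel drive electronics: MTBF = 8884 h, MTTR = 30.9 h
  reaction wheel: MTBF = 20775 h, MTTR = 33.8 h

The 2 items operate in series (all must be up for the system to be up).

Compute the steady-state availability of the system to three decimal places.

0.995

A(wheel drive electronics) = MTBF/(MTBF+MTTR) = 8884/(8884+30.9) = 0.996534
A(reaction wheel) = MTBF/(MTBF+MTTR) = 20775/(20775+33.8) = 0.998376
Series availability: 0.996534 × 0.998376 = 0.995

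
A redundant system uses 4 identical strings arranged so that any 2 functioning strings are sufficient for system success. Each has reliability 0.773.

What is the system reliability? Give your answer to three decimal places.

0.961

R = Σ_{i=2}^{4} C(4,i) p^i (1−p)^{4−i} with p = 0.773
C(4,2)·0.773^2·0.227^2 = 0.18474
C(4,3)·0.773^3·0.227^1 = 0.41940
C(4,4)·0.773^4·0.227^0 = 0.35704
Sum = 0.961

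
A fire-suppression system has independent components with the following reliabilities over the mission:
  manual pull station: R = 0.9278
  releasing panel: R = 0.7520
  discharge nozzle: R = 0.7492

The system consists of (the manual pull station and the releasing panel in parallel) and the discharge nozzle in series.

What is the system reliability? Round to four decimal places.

Parallel (manual pull station and releasing panel): 1 − (1 − 0.927800)(1 − 0.752000) = 0.982094
Series ([0.982094] and discharge nozzle): 0.982094 × 0.749200 = 0.7358

0.7358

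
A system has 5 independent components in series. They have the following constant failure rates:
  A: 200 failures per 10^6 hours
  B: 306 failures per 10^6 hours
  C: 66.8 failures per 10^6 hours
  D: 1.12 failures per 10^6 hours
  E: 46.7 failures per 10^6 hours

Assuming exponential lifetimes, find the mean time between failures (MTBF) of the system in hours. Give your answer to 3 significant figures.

Series of exponential components: λ_sys = Σ λ_i
λ_sys = 0.000200 + 0.000306 + 0.0000668 + 0.00000112 + 0.0000467 = 6.2062e-04 /h
MTBF = 1 / λ_sys = 1610 h

1610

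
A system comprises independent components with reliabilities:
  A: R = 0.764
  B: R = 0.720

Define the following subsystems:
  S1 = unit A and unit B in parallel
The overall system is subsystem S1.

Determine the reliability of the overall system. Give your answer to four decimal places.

0.9339

Parallel (A and B): 1 − (1 − 0.764000)(1 − 0.720000) = 0.9339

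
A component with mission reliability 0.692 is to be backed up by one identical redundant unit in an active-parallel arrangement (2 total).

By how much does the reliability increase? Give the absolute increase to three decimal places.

R_before = 0.692
R_after = 1 − (1 − 0.692)^2 = 0.905
ΔR = 0.905 − 0.692 = 0.213

0.213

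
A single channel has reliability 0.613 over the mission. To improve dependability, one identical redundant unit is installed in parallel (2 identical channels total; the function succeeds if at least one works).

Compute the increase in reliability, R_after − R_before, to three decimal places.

R_before = 0.613
R_after = 1 − (1 − 0.613)^2 = 0.850
ΔR = 0.850 − 0.613 = 0.237

0.237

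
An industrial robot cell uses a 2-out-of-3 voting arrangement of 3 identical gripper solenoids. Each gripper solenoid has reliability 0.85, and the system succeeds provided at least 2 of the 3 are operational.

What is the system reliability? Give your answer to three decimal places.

R = Σ_{i=2}^{3} C(3,i) p^i (1−p)^{3−i} with p = 0.85
C(3,2)·0.85^2·0.15^1 = 0.32513
C(3,3)·0.85^3·0.15^0 = 0.61413
Sum = 0.939

0.939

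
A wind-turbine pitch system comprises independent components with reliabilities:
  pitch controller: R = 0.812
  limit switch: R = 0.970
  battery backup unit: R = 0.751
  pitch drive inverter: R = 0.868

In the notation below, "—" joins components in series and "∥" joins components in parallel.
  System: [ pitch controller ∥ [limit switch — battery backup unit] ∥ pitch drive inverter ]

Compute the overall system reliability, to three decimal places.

Series (limit switch and battery backup unit): 0.97000 × 0.75100 = 0.72847
Parallel (pitch controller, [0.72847], and pitch drive inverter): 1 − (1 − 0.81200)(1 − 0.72847)(1 − 0.86800) = 0.993

0.993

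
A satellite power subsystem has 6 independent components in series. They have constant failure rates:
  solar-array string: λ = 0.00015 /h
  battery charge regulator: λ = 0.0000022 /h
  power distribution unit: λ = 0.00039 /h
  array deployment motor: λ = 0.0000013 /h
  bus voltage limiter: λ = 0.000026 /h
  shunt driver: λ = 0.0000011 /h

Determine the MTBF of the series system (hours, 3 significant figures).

1750

Series of exponential components: λ_sys = Σ λ_i
λ_sys = 0.00015 + 0.0000022 + 0.00039 + 0.0000013 + 0.000026 + 0.0000011 = 5.7060e-04 /h
MTBF = 1 / λ_sys = 1750 h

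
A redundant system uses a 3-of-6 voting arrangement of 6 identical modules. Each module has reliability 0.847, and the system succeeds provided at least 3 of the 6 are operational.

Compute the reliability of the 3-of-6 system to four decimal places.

0.9937

R = Σ_{i=3}^{6} C(6,i) p^i (1−p)^{6−i} with p = 0.847
C(6,3)·0.847^3·0.153^3 = 0.043527
C(6,4)·0.847^4·0.153^2 = 0.180721
C(6,5)·0.847^5·0.153^1 = 0.400184
C(6,6)·0.847^6·0.153^0 = 0.369233
Sum = 0.9937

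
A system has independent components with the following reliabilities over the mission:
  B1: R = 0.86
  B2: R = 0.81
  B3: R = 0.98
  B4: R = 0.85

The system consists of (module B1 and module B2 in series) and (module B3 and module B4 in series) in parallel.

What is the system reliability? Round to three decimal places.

0.949

Series (B1 and B2): 0.86000 × 0.81000 = 0.69660
Series (B3 and B4): 0.98000 × 0.85000 = 0.83300
Parallel ([0.69660] and [0.83300]): 1 − (1 − 0.69660)(1 − 0.83300) = 0.949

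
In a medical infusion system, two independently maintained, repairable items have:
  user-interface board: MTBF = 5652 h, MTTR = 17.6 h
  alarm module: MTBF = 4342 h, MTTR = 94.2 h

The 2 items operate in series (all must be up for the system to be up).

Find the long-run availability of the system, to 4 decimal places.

0.9757

A(user-interface board) = MTBF/(MTBF+MTTR) = 5652/(5652+17.6) = 0.996896
A(alarm module) = MTBF/(MTBF+MTTR) = 4342/(4342+94.2) = 0.978766
Series availability: 0.996896 × 0.978766 = 0.9757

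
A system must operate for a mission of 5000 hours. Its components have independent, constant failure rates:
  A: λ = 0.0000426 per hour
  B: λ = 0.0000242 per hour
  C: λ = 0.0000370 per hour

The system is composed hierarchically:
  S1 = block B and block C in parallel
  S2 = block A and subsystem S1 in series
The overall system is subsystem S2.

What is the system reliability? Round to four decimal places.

R(A) = exp(−0.0000426 × 5000) = 0.808156
R(B) = exp(−0.0000242 × 5000) = 0.886034
R(C) = exp(−0.0000370 × 5000) = 0.831104
Parallel (B and C): 1 − (1 − 0.886034)(1 − 0.831104) = 0.980752
Series (A and [0.980752]): 0.808156 × 0.980752 = 0.7926

0.7926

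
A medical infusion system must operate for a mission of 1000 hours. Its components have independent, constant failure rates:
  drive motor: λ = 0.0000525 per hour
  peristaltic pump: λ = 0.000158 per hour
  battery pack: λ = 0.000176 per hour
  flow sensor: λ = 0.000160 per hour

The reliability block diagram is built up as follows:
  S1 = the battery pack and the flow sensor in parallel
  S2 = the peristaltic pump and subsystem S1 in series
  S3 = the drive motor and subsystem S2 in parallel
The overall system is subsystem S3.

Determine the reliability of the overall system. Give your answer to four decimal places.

R(drive motor) = exp(−0.0000525 × 1000) = 0.948854
R(peristaltic pump) = exp(−0.000158 × 1000) = 0.853850
R(battery pack) = exp(−0.000176 × 1000) = 0.838618
R(flow sensor) = exp(−0.000160 × 1000) = 0.852144
Parallel (battery pack and flow sensor): 1 − (1 − 0.838618)(1 − 0.852144) = 0.976139
Series (peristaltic pump and [0.976139]): 0.853850 × 0.976139 = 0.833476
Parallel (drive motor and [0.833476]): 1 − (1 − 0.948854)(1 − 0.833476) = 0.9915

0.9915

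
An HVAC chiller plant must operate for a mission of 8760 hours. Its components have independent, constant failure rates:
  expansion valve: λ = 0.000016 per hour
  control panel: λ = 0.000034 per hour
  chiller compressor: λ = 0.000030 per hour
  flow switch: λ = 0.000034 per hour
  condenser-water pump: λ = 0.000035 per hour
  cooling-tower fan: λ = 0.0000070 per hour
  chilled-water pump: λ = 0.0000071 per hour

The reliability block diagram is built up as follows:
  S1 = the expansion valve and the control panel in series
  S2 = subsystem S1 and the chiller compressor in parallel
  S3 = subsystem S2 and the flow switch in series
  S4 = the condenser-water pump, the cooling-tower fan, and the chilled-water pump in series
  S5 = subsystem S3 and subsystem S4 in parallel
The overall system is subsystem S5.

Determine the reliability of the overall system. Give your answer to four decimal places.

R(expansion valve) = exp(−0.000016 × 8760) = 0.869219
R(control panel) = exp(−0.000034 × 8760) = 0.742420
R(chiller compressor) = exp(−0.000030 × 8760) = 0.768896
R(flow switch) = exp(−0.000034 × 8760) = 0.742420
R(condenser-water pump) = exp(−0.000035 × 8760) = 0.735945
R(cooling-tower fan) = exp(−0.0000070 × 8760) = 0.940522
R(chilled-water pump) = exp(−0.0000071 × 8760) = 0.939699
Series (expansion valve and control panel): 0.869219 × 0.742420 = 0.645326
Parallel ([0.645326] and chiller compressor): 1 − (1 − 0.645326)(1 − 0.768896) = 0.918033
Series ([0.918033] and flow switch): 0.918033 × 0.742420 = 0.681566
Series (condenser-water pump, cooling-tower fan, and chilled-water pump): 0.735945 × 0.940522 × 0.939699 = 0.650434
Parallel ([0.681566] and [0.650434]): 1 − (1 − 0.681566)(1 − 0.650434) = 0.8887

0.8887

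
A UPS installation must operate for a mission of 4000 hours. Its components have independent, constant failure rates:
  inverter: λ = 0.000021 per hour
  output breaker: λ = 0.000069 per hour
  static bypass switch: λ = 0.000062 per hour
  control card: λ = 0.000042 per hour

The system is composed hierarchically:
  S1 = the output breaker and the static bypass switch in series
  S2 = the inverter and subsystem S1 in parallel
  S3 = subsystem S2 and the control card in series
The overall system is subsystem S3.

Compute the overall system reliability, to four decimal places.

0.8176

R(inverter) = exp(−0.000021 × 4000) = 0.919431
R(output breaker) = exp(−0.000069 × 4000) = 0.758813
R(static bypass switch) = exp(−0.000062 × 4000) = 0.780360
R(control card) = exp(−0.000042 × 4000) = 0.845354
Series (output breaker and static bypass switch): 0.758813 × 0.780360 = 0.592147
Parallel (inverter and [0.592147]): 1 − (1 − 0.919431)(1 − 0.592147) = 0.967140
Series ([0.967140] and control card): 0.967140 × 0.845354 = 0.8176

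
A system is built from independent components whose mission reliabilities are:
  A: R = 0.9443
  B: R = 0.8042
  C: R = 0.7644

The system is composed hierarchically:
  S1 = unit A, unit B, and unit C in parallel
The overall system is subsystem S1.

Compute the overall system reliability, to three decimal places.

Parallel (A, B, and C): 1 − (1 − 0.94430)(1 − 0.80420)(1 − 0.76440) = 0.997

0.997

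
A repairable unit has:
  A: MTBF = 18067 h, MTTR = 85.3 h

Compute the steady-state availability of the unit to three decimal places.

A(A) = MTBF/(MTBF+MTTR) = 18067/(18067+85.3) = 0.995

0.995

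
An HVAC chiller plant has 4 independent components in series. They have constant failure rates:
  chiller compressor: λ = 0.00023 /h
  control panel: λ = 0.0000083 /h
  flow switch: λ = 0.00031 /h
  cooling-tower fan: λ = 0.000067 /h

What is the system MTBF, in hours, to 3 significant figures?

Series of exponential components: λ_sys = Σ λ_i
λ_sys = 0.00023 + 0.0000083 + 0.00031 + 0.000067 = 6.1530e-04 /h
MTBF = 1 / λ_sys = 1630 h

1630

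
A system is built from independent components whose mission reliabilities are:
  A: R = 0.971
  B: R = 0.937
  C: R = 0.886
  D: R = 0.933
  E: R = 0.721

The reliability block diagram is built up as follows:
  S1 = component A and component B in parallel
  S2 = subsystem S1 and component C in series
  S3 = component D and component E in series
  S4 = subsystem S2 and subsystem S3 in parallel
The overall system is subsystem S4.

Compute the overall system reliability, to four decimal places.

0.9622

Parallel (A and B): 1 − (1 − 0.971000)(1 − 0.937000) = 0.998173
Series ([0.998173] and C): 0.998173 × 0.886000 = 0.884381
Series (D and E): 0.933000 × 0.721000 = 0.672693
Parallel ([0.884381] and [0.672693]): 1 − (1 − 0.884381)(1 − 0.672693) = 0.9622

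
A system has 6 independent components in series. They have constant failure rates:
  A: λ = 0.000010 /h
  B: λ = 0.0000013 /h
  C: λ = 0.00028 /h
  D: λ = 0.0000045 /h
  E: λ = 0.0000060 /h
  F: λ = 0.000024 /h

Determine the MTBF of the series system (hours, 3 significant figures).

3070

Series of exponential components: λ_sys = Σ λ_i
λ_sys = 0.000010 + 0.0000013 + 0.00028 + 0.0000045 + 0.0000060 + 0.000024 = 3.2580e-04 /h
MTBF = 1 / λ_sys = 3070 h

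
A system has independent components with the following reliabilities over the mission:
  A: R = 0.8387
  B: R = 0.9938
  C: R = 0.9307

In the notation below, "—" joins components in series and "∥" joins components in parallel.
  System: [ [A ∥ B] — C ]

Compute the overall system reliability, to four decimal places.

0.9298

Parallel (A and B): 1 − (1 − 0.838700)(1 − 0.993800) = 0.999000
Series ([0.999000] and C): 0.999000 × 0.930700 = 0.9298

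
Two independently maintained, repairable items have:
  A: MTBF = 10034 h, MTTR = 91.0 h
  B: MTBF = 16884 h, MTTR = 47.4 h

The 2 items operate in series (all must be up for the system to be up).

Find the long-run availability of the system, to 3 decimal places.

0.988

A(A) = MTBF/(MTBF+MTTR) = 10034/(10034+91.0) = 0.991012
A(B) = MTBF/(MTBF+MTTR) = 16884/(16884+47.4) = 0.997200
Series availability: 0.991012 × 0.997200 = 0.988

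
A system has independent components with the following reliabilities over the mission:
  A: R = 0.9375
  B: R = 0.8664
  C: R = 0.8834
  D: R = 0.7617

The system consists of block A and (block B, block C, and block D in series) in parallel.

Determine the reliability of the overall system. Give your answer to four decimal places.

0.9739

Series (B, C, and D): 0.866400 × 0.883400 × 0.761700 = 0.582988
Parallel (A and [0.582988]): 1 − (1 − 0.937500)(1 − 0.582988) = 0.9739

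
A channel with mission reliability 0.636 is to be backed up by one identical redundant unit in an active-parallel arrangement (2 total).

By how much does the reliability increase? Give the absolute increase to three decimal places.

0.232

R_before = 0.636
R_after = 1 − (1 − 0.636)^2 = 0.868
ΔR = 0.868 − 0.636 = 0.232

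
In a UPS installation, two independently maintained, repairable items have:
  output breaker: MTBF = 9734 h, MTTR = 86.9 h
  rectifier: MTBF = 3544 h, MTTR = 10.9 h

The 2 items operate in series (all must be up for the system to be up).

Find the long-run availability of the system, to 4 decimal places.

0.9881

A(output breaker) = MTBF/(MTBF+MTTR) = 9734/(9734+86.9) = 0.991152
A(rectifier) = MTBF/(MTBF+MTTR) = 3544/(3544+10.9) = 0.996934
Series availability: 0.991152 × 0.996934 = 0.9881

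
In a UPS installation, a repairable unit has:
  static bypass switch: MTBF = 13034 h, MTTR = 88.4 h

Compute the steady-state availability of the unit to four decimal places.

0.9933

A(static bypass switch) = MTBF/(MTBF+MTTR) = 13034/(13034+88.4) = 0.9933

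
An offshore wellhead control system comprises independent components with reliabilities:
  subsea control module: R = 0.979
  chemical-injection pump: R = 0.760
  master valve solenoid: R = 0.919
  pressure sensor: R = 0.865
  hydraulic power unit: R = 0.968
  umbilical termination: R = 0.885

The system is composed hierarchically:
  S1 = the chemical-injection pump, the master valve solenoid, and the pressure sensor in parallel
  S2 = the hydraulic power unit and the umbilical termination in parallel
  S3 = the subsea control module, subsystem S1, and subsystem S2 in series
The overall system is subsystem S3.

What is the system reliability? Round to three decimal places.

0.973

Parallel (chemical-injection pump, master valve solenoid, and pressure sensor): 1 − (1 − 0.76000)(1 − 0.91900)(1 − 0.86500) = 0.99738
Parallel (hydraulic power unit and umbilical termination): 1 − (1 − 0.96800)(1 − 0.88500) = 0.99632
Series (subsea control module, [0.99738], and [0.99632]): 0.97900 × 0.99738 × 0.99632 = 0.973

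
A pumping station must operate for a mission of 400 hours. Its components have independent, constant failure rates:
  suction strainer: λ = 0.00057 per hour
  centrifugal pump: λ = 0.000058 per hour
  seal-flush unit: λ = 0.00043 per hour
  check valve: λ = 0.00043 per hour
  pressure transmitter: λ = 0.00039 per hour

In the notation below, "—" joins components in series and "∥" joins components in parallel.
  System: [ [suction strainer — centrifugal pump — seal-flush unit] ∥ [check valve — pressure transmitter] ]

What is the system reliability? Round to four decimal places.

0.9035

R(suction strainer) = exp(−0.00057 × 400) = 0.796124
R(centrifugal pump) = exp(−0.000058 × 400) = 0.977067
R(seal-flush unit) = exp(−0.00043 × 400) = 0.841979
R(check valve) = exp(−0.00043 × 400) = 0.841979
R(pressure transmitter) = exp(−0.00039 × 400) = 0.855559
Series (suction strainer, centrifugal pump, and seal-flush unit): 0.796124 × 0.977067 × 0.841979 = 0.654947
Series (check valve and pressure transmitter): 0.841979 × 0.855559 = 0.720363
Parallel ([0.654947] and [0.720363]): 1 − (1 − 0.654947)(1 − 0.720363) = 0.9035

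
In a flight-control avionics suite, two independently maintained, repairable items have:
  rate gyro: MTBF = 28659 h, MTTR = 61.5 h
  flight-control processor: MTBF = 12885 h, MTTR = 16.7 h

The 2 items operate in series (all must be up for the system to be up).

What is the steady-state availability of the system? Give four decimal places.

0.9966

A(rate gyro) = MTBF/(MTBF+MTTR) = 28659/(28659+61.5) = 0.997859
A(flight-control processor) = MTBF/(MTBF+MTTR) = 12885/(12885+16.7) = 0.998706
Series availability: 0.997859 × 0.998706 = 0.9966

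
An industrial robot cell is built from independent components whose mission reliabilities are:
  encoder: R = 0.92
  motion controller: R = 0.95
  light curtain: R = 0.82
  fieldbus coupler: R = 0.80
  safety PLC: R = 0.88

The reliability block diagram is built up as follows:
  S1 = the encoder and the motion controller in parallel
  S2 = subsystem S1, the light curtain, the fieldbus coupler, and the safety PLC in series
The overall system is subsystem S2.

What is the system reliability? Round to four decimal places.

Parallel (encoder and motion controller): 1 − (1 − 0.920000)(1 − 0.950000) = 0.996000
Series ([0.996000], light curtain, fieldbus coupler, and safety PLC): 0.996000 × 0.820000 × 0.800000 × 0.880000 = 0.5750

0.5750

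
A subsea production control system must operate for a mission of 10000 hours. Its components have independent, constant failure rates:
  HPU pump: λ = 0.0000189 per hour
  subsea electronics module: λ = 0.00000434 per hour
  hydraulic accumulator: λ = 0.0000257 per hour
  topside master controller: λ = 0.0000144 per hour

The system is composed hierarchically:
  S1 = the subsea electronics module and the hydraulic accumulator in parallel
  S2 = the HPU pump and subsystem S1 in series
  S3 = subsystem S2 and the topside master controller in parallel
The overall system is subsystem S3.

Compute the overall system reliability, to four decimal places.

R(HPU pump) = exp(−0.0000189 × 10000) = 0.827787
R(subsea electronics module) = exp(−0.00000434 × 10000) = 0.957528
R(hydraulic accumulator) = exp(−0.0000257 × 10000) = 0.773368
R(topside master controller) = exp(−0.0000144 × 10000) = 0.865888
Parallel (subsea electronics module and hydraulic accumulator): 1 − (1 − 0.957528)(1 − 0.773368) = 0.990374
Series (HPU pump and [0.990374]): 0.827787 × 0.990374 = 0.819819
Parallel ([0.819819] and topside master controller): 1 − (1 − 0.819819)(1 − 0.865888) = 0.9758

0.9758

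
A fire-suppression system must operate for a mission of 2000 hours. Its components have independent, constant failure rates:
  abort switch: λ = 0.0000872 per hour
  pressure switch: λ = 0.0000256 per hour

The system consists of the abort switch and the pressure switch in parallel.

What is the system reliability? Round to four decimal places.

R(abort switch) = exp(−0.0000872 × 2000) = 0.839961
R(pressure switch) = exp(−0.0000256 × 2000) = 0.950089
Parallel (abort switch and pressure switch): 1 − (1 − 0.839961)(1 − 0.950089) = 0.9920

0.9920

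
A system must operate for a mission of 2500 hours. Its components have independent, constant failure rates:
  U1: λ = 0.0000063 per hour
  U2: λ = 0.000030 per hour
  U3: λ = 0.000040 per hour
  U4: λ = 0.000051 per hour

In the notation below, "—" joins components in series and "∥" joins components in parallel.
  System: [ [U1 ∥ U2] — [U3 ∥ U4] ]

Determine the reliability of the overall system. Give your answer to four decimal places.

R(U1) = exp(−0.0000063 × 2500) = 0.984373
R(U2) = exp(−0.000030 × 2500) = 0.927743
R(U3) = exp(−0.000040 × 2500) = 0.904837
R(U4) = exp(−0.000051 × 2500) = 0.880293
Parallel (U1 and U2): 1 − (1 − 0.984373)(1 − 0.927743) = 0.998871
Parallel (U3 and U4): 1 − (1 − 0.904837)(1 − 0.880293) = 0.988608
Series ([0.998871] and [0.988608]): 0.998871 × 0.988608 = 0.9875

0.9875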